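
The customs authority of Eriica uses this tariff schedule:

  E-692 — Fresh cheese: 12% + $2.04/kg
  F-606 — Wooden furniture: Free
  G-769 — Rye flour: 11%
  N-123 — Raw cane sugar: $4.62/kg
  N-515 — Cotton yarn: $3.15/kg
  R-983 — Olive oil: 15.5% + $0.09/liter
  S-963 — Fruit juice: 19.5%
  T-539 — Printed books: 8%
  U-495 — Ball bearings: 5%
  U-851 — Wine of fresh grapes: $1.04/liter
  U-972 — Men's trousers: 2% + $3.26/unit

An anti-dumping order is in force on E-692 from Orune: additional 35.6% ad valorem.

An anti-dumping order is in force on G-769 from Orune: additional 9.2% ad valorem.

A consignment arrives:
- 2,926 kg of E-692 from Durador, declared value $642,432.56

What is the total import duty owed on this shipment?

Line 1 (E-692, Durador, 2,926 kg, $642,432.56):
Base rate for E-692 is 12% + $2.04/kg.
The additional-duty order on E-692 targets Orune, not Durador; it does not apply.
Duty = $642,432.56 × 12% + 2,926 × $2.04 = $83,060.95.

$83,060.95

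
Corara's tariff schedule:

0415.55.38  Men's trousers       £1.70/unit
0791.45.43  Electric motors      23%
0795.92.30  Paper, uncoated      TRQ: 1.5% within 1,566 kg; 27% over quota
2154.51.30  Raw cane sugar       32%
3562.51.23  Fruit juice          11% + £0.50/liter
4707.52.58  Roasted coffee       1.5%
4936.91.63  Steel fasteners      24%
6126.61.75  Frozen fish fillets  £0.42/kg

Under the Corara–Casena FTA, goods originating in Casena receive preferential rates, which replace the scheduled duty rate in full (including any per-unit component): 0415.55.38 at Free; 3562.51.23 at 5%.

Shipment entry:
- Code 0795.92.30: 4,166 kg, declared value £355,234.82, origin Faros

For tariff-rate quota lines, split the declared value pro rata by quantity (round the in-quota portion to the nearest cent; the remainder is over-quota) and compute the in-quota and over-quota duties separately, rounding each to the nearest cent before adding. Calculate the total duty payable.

Line 1 (0795.92.30, Faros, 4,166 kg, £355,234.82):
Code 0795.92.30 is under a tariff-rate quota (threshold 1,566 kg). In-quota: 1,566 kg at 1.5%; over-quota: 2,600 kg at 27%.
Pro-rata value split: in-quota = £355,234.82 × 1,566/4,166 = £133,532.82; over-quota = £355,234.82 − £133,532.82 = £221,702.00.
In-quota duty = £133,532.82 × 1.5% = £2,002.99. Over-quota duty = £221,702.00 × 27% = £59,859.54.
Line duty = £2,002.99 + £59,859.54 = £61,862.53.

£61,862.53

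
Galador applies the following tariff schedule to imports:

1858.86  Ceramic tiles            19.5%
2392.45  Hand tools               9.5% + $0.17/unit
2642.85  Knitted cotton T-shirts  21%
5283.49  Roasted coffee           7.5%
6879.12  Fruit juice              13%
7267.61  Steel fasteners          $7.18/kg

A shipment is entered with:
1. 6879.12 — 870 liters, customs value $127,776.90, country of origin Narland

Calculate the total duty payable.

$16,611.00

Line 1 (6879.12, Narland, 870 liters, $127,776.90):
Base rate for 6879.12 is 13%.
Duty = $127,776.90 × 13% = $16,611.00.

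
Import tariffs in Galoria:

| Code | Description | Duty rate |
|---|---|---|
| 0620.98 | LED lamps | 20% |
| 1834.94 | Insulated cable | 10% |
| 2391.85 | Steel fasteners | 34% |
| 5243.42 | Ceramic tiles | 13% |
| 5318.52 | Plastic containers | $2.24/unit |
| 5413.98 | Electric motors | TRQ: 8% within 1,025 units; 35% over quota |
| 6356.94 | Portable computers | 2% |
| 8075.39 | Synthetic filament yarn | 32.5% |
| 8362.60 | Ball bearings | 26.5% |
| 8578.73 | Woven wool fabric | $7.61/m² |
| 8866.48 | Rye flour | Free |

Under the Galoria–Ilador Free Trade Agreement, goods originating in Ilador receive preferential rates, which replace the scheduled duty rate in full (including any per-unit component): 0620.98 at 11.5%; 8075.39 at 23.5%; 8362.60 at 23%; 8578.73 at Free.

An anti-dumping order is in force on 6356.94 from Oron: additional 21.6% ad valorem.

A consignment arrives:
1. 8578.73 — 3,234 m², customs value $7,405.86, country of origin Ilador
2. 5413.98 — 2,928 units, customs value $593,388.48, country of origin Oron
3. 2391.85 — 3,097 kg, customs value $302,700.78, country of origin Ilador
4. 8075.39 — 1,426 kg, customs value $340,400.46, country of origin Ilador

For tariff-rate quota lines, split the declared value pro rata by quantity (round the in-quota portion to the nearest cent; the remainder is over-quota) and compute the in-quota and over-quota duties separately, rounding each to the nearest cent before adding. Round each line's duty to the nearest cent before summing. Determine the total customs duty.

$334,512.19

Line 1 (8578.73, Ilador, 3,234 m², $7,405.86):
Base rate for 8578.73 is $7.61/m².
Origin Ilador qualifies under the Galoria–Ilador agreement and 8578.73 is covered: preferential rate Free applies instead.
Duty = $7,405.86 × 0% = $0.00.
Line 2 (5413.98, Oron, 2,928 units, $593,388.48):
Code 5413.98 is under a tariff-rate quota (threshold 1,025 units). In-quota: 1,025 units at 8%; over-quota: 1,903 units at 35%.
Pro-rata value split: in-quota = $593,388.48 × 1,025/2,928 = $207,726.50; over-quota = $593,388.48 − $207,726.50 = $385,661.98.
In-quota duty = $207,726.50 × 8% = $16,618.12. Over-quota duty = $385,661.98 × 35% = $134,981.69.
Line duty = $16,618.12 + $134,981.69 = $151,599.81.
Line 3 (2391.85, Ilador, 3,097 kg, $302,700.78):
Base rate for 2391.85 is 34%.
Origin Ilador is the FTA partner but 2391.85 is not on the preference list; base rate stands.
Duty = $302,700.78 × 34% = $102,918.27.
Line 4 (8075.39, Ilador, 1,426 kg, $340,400.46):
Base rate for 8075.39 is 32.5%.
Origin Ilador qualifies under the Galoria–Ilador agreement and 8075.39 is covered: preferential rate 23.5% applies instead.
Duty = $340,400.46 × 23.5% = $79,994.11.
Total = $0.00 + $151,599.81 + $102,918.27 + $79,994.11 = $334,512.19.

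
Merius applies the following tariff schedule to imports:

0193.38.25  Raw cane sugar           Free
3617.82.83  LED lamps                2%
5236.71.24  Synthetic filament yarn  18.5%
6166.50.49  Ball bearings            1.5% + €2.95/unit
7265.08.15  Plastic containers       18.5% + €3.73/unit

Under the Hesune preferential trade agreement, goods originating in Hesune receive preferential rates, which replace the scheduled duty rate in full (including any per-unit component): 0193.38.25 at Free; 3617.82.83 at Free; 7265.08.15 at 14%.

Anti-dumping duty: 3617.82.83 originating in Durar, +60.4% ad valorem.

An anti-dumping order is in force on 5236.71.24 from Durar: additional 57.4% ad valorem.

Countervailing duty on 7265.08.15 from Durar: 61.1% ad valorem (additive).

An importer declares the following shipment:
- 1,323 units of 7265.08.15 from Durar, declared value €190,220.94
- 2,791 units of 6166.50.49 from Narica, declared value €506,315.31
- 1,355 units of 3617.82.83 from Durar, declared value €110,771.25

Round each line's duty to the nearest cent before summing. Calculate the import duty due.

€241,300.10

Line 1 (7265.08.15, Durar, 1,323 units, €190,220.94):
Base rate for 7265.08.15 is 18.5% + €3.73/unit.
7265.08.15 has an FTA preferential rate, but origin Durar is not Hesune; base rate stands.
Additional duty on 7265.08.15 from Durar: +61.1%. Applied ad valorem rate: 18.5% + 61.1% = 79.6%.
Duty = €190,220.94 × 79.6% + 1,323 × €3.73 = €156,350.66.
Line 2 (6166.50.49, Narica, 2,791 units, €506,315.31):
Base rate for 6166.50.49 is 1.5% + €2.95/unit.
Duty = €506,315.31 × 1.5% + 2,791 × €2.95 = €15,828.18.
Line 3 (3617.82.83, Durar, 1,355 units, €110,771.25):
Base rate for 3617.82.83 is 2%.
3617.82.83 has an FTA preferential rate, but origin Durar is not Hesune; base rate stands.
Additional duty on 3617.82.83 from Durar: +60.4%. Applied ad valorem rate: 2% + 60.4% = 62.4%.
Duty = €110,771.25 × 62.4% = €69,121.26.
Total = €156,350.66 + €15,828.18 + €69,121.26 = €241,300.10.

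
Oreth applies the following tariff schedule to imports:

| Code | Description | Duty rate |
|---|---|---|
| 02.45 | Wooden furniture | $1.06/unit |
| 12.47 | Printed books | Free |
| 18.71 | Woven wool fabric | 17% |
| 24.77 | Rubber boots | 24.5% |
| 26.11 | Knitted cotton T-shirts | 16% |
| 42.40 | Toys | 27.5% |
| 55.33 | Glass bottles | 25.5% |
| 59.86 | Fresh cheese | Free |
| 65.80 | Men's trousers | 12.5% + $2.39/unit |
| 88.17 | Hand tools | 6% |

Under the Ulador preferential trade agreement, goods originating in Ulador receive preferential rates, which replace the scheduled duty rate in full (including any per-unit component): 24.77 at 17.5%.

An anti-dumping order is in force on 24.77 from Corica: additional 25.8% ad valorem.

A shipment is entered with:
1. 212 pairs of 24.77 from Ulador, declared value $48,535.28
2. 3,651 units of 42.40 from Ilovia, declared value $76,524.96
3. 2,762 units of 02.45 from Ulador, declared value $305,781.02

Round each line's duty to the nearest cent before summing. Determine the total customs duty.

$32,465.75

Line 1 (24.77, Ulador, 212 pairs, $48,535.28):
Base rate for 24.77 is 24.5%.
Origin Ulador qualifies under the Oreth–Ulador agreement and 24.77 is covered: preferential rate 17.5% applies instead.
The additional-duty order on 24.77 targets Corica, not Ulador; it does not apply.
Duty = $48,535.28 × 17.5% = $8,493.67.
Line 2 (42.40, Ilovia, 3,651 units, $76,524.96):
Base rate for 42.40 is 27.5%.
Duty = $76,524.96 × 27.5% = $21,044.36.
Line 3 (02.45, Ulador, 2,762 units, $305,781.02):
Base rate for 02.45 is $1.06/unit.
Origin Ulador is the FTA partner but 02.45 is not on the preference list; base rate stands.
Duty = 2,762 × $1.06 = $2,927.72.
Total = $8,493.67 + $21,044.36 + $2,927.72 = $32,465.75.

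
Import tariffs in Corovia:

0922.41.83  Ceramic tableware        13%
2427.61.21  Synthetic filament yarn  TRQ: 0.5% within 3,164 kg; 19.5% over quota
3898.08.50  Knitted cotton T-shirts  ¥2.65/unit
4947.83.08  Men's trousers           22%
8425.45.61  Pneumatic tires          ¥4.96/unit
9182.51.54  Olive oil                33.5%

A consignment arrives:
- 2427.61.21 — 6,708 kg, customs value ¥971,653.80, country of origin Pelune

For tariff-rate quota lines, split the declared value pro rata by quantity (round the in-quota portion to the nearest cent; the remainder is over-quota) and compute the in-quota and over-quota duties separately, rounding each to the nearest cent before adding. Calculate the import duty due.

¥102,394.47

Line 1 (2427.61.21, Pelune, 6,708 kg, ¥971,653.80):
Code 2427.61.21 is under a tariff-rate quota (threshold 3,164 kg). In-quota: 3,164 kg at 0.5%; over-quota: 3,544 kg at 19.5%.
Pro-rata value split: in-quota = ¥971,653.80 × 3,164/6,708 = ¥458,305.40; over-quota = ¥971,653.80 − ¥458,305.40 = ¥513,348.40.
In-quota duty = ¥458,305.40 × 0.5% = ¥2,291.53. Over-quota duty = ¥513,348.40 × 19.5% = ¥100,102.94.
Line duty = ¥2,291.53 + ¥100,102.94 = ¥102,394.47.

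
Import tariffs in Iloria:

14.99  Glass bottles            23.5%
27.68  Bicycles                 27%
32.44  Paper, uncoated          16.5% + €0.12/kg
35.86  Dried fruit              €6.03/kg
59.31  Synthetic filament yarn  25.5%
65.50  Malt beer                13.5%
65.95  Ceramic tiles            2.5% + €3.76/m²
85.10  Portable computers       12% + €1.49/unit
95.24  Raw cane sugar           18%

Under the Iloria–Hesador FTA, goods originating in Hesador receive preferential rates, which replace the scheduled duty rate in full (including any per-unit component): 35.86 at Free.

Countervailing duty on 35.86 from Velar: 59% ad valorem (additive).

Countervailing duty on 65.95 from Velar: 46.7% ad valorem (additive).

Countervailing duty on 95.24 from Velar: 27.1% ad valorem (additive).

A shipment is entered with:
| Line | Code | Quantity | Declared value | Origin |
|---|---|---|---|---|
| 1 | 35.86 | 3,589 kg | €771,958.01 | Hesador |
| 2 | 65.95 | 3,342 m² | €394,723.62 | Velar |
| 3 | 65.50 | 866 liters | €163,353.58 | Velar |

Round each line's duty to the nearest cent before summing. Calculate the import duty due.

Line 1 (35.86, Hesador, 3,589 kg, €771,958.01):
Base rate for 35.86 is €6.03/kg.
Origin Hesador qualifies under the Iloria–Hesador agreement and 35.86 is covered: preferential rate Free applies instead.
The additional-duty order on 35.86 targets Velar, not Hesador; it does not apply.
Duty = €771,958.01 × 0% = €0.00.
Line 2 (65.95, Velar, 3,342 m², €394,723.62):
Base rate for 65.95 is 2.5% + €3.76/m².
Additional duty on 65.95 from Velar: +46.7%. Applied ad valorem rate: 2.5% + 46.7% = 49.2%.
Duty = €394,723.62 × 49.2% + 3,342 × €3.76 = €206,769.94.
Line 3 (65.50, Velar, 866 liters, €163,353.58):
Base rate for 65.50 is 13.5%.
Duty = €163,353.58 × 13.5% = €22,052.73.
Total = €0.00 + €206,769.94 + €22,052.73 = €228,822.67.

€228,822.67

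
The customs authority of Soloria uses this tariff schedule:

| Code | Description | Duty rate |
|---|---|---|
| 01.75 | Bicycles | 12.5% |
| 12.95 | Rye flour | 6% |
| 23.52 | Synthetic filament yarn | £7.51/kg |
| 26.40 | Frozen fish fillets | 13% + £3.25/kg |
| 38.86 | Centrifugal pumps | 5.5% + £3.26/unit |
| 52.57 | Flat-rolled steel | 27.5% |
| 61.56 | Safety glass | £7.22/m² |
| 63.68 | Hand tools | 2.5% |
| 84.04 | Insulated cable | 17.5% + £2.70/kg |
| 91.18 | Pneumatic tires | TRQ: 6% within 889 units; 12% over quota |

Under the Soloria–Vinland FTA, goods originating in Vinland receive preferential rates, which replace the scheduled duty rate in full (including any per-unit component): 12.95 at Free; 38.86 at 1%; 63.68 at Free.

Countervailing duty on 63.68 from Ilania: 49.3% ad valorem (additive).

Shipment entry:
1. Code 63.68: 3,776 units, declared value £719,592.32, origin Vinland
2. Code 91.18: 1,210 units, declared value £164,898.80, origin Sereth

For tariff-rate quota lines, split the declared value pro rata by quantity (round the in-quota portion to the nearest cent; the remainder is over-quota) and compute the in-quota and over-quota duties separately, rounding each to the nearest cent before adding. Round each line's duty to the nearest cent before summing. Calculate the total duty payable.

Line 1 (63.68, Vinland, 3,776 units, £719,592.32):
Base rate for 63.68 is 2.5%.
Origin Vinland qualifies under the Soloria–Vinland agreement and 63.68 is covered: preferential rate Free applies instead.
The additional-duty order on 63.68 targets Ilania, not Vinland; it does not apply.
Duty = £719,592.32 × 0% = £0.00.
Line 2 (91.18, Sereth, 1,210 units, £164,898.80):
Code 91.18 is under a tariff-rate quota (threshold 889 units). In-quota: 889 units at 6%; over-quota: 321 units at 12%.
Pro-rata value split: in-quota = £164,898.80 × 889/1,210 = £121,152.92; over-quota = £164,898.80 − £121,152.92 = £43,745.88.
In-quota duty = £121,152.92 × 6% = £7,269.18. Over-quota duty = £43,745.88 × 12% = £5,249.51.
Line duty = £7,269.18 + £5,249.51 = £12,518.69.
Total = £0.00 + £12,518.69 = £12,518.69.

£12,518.69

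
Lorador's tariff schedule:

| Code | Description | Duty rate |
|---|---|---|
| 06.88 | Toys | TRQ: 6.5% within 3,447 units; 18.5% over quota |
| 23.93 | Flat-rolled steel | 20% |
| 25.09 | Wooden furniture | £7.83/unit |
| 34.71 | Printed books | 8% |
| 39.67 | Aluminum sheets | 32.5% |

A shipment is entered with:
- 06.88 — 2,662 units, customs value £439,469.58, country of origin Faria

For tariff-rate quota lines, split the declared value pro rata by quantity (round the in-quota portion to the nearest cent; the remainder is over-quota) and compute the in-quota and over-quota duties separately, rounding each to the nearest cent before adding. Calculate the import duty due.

£28,565.52

Line 1 (06.88, Faria, 2,662 units, £439,469.58):
Code 06.88 is under a tariff-rate quota (threshold 3,447 units). Quantity 2,662 units is within the quota, so the in-quota rate 6.5% applies to the full value.
Duty = £439,469.58 × 6.5% = £28,565.52.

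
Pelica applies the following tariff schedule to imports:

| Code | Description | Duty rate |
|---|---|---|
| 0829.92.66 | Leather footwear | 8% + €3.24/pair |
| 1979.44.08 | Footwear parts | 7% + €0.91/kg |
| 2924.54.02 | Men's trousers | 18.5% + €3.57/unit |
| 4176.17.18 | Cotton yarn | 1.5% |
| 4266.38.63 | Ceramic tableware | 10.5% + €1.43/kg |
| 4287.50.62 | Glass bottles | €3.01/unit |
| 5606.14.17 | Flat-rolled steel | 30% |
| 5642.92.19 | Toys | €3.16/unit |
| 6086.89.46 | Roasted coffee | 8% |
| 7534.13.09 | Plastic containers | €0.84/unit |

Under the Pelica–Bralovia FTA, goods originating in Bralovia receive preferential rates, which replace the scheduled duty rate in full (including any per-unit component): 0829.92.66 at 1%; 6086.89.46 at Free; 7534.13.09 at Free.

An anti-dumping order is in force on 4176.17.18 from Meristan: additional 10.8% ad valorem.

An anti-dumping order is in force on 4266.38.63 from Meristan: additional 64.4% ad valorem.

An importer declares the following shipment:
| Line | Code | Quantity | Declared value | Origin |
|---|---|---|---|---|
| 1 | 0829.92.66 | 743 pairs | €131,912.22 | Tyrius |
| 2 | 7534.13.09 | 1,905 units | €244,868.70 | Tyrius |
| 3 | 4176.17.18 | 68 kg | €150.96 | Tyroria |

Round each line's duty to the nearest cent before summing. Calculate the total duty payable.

Line 1 (0829.92.66, Tyrius, 743 pairs, €131,912.22):
Base rate for 0829.92.66 is 8% + €3.24/pair.
0829.92.66 has an FTA preferential rate, but origin Tyrius is not Bralovia; base rate stands.
Duty = €131,912.22 × 8% + 743 × €3.24 = €12,960.30.
Line 2 (7534.13.09, Tyrius, 1,905 units, €244,868.70):
Base rate for 7534.13.09 is €0.84/unit.
7534.13.09 has an FTA preferential rate, but origin Tyrius is not Bralovia; base rate stands.
Duty = 1,905 × €0.84 = €1,600.20.
Line 3 (4176.17.18, Tyroria, 68 kg, €150.96):
Base rate for 4176.17.18 is 1.5%.
The additional-duty order on 4176.17.18 targets Meristan, not Tyroria; it does not apply.
Duty = €150.96 × 1.5% = €2.26.
Total = €12,960.30 + €1,600.20 + €2.26 = €14,562.76.

€14,562.76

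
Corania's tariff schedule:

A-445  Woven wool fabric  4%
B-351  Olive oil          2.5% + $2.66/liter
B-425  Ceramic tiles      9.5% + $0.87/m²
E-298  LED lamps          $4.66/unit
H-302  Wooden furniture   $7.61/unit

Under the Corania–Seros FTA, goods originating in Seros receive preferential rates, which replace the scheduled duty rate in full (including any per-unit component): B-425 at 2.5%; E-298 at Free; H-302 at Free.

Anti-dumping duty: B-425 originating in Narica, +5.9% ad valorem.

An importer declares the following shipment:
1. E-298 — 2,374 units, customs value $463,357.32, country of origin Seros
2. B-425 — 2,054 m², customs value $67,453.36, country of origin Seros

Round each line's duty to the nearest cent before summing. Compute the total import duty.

$1,686.33

Line 1 (E-298, Seros, 2,374 units, $463,357.32):
Base rate for E-298 is $4.66/unit.
Origin Seros qualifies under the Corania–Seros agreement and E-298 is covered: preferential rate Free applies instead.
Duty = $463,357.32 × 0% = $0.00.
Line 2 (B-425, Seros, 2,054 m², $67,453.36):
Base rate for B-425 is 9.5% + $0.87/m².
Origin Seros qualifies under the Corania–Seros agreement and B-425 is covered: preferential rate 2.5% applies instead.
The additional-duty order on B-425 targets Narica, not Seros; it does not apply.
Duty = $67,453.36 × 2.5% = $1,686.33.
Total = $0.00 + $1,686.33 = $1,686.33.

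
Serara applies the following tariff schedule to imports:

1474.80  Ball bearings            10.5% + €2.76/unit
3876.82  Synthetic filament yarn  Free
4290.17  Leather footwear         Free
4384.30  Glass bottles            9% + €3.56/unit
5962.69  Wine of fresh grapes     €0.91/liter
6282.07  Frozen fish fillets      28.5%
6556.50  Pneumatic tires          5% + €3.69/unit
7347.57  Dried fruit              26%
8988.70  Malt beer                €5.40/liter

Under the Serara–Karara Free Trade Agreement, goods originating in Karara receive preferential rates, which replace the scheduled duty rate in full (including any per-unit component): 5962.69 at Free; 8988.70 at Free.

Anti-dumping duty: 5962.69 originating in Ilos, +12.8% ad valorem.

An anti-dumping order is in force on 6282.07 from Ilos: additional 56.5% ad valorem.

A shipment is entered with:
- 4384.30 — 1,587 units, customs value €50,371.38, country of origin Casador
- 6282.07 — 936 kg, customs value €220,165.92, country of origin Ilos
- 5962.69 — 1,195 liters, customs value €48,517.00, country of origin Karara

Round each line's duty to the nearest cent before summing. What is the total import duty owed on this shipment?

€197,324.17

Line 1 (4384.30, Casador, 1,587 units, €50,371.38):
Base rate for 4384.30 is 9% + €3.56/unit.
Duty = €50,371.38 × 9% + 1,587 × €3.56 = €10,183.14.
Line 2 (6282.07, Ilos, 936 kg, €220,165.92):
Base rate for 6282.07 is 28.5%.
Additional duty on 6282.07 from Ilos: +56.5%. Applied ad valorem rate: 28.5% + 56.5% = 85%.
Duty = €220,165.92 × 85% = €187,141.03.
Line 3 (5962.69, Karara, 1,195 liters, €48,517.00):
Base rate for 5962.69 is €0.91/liter.
Origin Karara qualifies under the Serara–Karara agreement and 5962.69 is covered: preferential rate Free applies instead.
The additional-duty order on 5962.69 targets Ilos, not Karara; it does not apply.
Duty = €48,517.00 × 0% = €0.00.
Total = €10,183.14 + €187,141.03 + €0.00 = €197,324.17.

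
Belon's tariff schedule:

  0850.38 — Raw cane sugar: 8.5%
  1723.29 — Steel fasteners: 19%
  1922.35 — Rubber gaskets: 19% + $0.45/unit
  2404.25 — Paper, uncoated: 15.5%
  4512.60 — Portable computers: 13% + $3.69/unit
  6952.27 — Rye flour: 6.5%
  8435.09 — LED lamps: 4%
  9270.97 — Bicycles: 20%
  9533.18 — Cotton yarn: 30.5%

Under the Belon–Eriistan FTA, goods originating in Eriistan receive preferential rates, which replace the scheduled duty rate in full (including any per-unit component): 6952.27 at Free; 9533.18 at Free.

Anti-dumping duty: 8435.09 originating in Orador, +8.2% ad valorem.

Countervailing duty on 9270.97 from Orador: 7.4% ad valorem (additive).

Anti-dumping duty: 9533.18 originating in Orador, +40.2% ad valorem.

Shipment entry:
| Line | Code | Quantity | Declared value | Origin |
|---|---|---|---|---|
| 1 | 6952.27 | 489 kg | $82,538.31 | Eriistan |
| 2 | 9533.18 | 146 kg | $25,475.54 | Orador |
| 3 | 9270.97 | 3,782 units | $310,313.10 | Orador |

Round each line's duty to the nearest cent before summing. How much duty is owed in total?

Line 1 (6952.27, Eriistan, 489 kg, $82,538.31):
Base rate for 6952.27 is 6.5%.
Origin Eriistan qualifies under the Belon–Eriistan agreement and 6952.27 is covered: preferential rate Free applies instead.
Duty = $82,538.31 × 0% = $0.00.
Line 2 (9533.18, Orador, 146 kg, $25,475.54):
Base rate for 9533.18 is 30.5%.
9533.18 has an FTA preferential rate, but origin Orador is not Eriistan; base rate stands.
Additional duty on 9533.18 from Orador: +40.2%. Applied ad valorem rate: 30.5% + 40.2% = 70.7%.
Duty = $25,475.54 × 70.7% = $18,011.21.
Line 3 (9270.97, Orador, 3,782 units, $310,313.10):
Base rate for 9270.97 is 20%.
Additional duty on 9270.97 from Orador: +7.4%. Applied ad valorem rate: 20% + 7.4% = 27.4%.
Duty = $310,313.10 × 27.4% = $85,025.79.
Total = $0.00 + $18,011.21 + $85,025.79 = $103,037.00.

$103,037.00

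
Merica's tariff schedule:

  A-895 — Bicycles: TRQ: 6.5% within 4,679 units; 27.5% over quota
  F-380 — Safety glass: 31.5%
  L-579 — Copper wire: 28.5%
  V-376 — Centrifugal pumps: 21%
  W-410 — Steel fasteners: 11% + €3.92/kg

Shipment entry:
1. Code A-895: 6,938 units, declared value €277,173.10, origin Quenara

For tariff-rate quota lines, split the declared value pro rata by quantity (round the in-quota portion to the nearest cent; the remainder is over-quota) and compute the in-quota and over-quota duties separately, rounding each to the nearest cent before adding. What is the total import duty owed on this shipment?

Line 1 (A-895, Quenara, 6,938 units, €277,173.10):
Code A-895 is under a tariff-rate quota (threshold 4,679 units). In-quota: 4,679 units at 6.5%; over-quota: 2,259 units at 27.5%.
Pro-rata value split: in-quota = €277,173.10 × 4,679/6,938 = €186,926.05; over-quota = €277,173.10 − €186,926.05 = €90,247.05.
In-quota duty = €186,926.05 × 6.5% = €12,150.19. Over-quota duty = €90,247.05 × 27.5% = €24,817.94.
Line duty = €12,150.19 + €24,817.94 = €36,968.13.

€36,968.13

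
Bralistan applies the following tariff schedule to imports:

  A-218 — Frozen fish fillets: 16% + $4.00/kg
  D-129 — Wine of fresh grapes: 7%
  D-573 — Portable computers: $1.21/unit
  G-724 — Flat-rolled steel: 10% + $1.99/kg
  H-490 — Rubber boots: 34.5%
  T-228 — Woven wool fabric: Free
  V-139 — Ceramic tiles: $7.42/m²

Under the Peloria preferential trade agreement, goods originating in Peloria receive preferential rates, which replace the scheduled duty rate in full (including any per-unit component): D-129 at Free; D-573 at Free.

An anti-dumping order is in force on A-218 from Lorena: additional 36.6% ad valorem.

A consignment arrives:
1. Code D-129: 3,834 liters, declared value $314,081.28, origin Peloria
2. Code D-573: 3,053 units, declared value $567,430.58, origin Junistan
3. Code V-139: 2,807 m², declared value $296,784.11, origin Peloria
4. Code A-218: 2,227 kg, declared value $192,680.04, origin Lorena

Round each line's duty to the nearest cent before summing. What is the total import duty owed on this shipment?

$134,779.77

Line 1 (D-129, Peloria, 3,834 liters, $314,081.28):
Base rate for D-129 is 7%.
Origin Peloria qualifies under the Bralistan–Peloria agreement and D-129 is covered: preferential rate Free applies instead.
Duty = $314,081.28 × 0% = $0.00.
Line 2 (D-573, Junistan, 3,053 units, $567,430.58):
Base rate for D-573 is $1.21/unit.
D-573 has an FTA preferential rate, but origin Junistan is not Peloria; base rate stands.
Duty = 3,053 × $1.21 = $3,694.13.
Line 3 (V-139, Peloria, 2,807 m², $296,784.11):
Base rate for V-139 is $7.42/m².
Origin Peloria is the FTA partner but V-139 is not on the preference list; base rate stands.
Duty = 2,807 × $7.42 = $20,827.94.
Line 4 (A-218, Lorena, 2,227 kg, $192,680.04):
Base rate for A-218 is 16% + $4.00/kg.
Additional duty on A-218 from Lorena: +36.6%. Applied ad valorem rate: 16% + 36.6% = 52.6%.
Duty = $192,680.04 × 52.6% + 2,227 × $4.00 = $110,257.70.
Total = $0.00 + $3,694.13 + $20,827.94 + $110,257.70 = $134,779.77.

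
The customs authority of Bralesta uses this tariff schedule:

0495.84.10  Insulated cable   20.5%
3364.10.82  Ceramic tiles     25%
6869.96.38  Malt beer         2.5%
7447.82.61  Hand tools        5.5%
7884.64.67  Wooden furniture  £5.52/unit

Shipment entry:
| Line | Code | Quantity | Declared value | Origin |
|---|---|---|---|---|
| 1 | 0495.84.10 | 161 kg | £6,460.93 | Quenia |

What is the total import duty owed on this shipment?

£1,324.49

Line 1 (0495.84.10, Quenia, 161 kg, £6,460.93):
Base rate for 0495.84.10 is 20.5%.
Duty = £6,460.93 × 20.5% = £1,324.49.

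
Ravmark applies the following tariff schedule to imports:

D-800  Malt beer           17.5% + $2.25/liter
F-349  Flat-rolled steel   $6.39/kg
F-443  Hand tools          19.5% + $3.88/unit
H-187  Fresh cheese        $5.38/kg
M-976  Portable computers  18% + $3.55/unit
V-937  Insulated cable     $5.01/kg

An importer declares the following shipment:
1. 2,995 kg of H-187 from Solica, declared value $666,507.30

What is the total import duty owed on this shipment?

$16,113.10

Line 1 (H-187, Solica, 2,995 kg, $666,507.30):
Base rate for H-187 is $5.38/kg.
Duty = 2,995 × $5.38 = $16,113.10.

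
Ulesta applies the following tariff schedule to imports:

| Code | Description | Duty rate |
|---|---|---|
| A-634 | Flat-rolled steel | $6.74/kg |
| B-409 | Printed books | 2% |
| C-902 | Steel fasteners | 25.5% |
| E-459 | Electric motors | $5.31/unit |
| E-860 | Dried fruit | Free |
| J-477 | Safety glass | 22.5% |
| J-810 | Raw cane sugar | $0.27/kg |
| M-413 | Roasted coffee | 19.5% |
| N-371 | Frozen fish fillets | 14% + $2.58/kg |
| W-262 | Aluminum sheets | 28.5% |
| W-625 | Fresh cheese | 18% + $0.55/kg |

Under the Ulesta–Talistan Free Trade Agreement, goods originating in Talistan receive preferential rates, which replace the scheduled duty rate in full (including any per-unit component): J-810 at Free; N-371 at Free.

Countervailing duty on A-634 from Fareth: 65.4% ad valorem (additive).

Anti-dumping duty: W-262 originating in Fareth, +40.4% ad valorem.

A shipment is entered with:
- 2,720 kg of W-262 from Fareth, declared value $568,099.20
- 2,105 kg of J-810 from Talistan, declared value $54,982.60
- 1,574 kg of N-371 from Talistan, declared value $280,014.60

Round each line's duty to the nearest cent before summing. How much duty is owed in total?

$391,420.35

Line 1 (W-262, Fareth, 2,720 kg, $568,099.20):
Base rate for W-262 is 28.5%.
Additional duty on W-262 from Fareth: +40.4%. Applied ad valorem rate: 28.5% + 40.4% = 68.9%.
Duty = $568,099.20 × 68.9% = $391,420.35.
Line 2 (J-810, Talistan, 2,105 kg, $54,982.60):
Base rate for J-810 is $0.27/kg.
Origin Talistan qualifies under the Ulesta–Talistan agreement and J-810 is covered: preferential rate Free applies instead.
Duty = $54,982.60 × 0% = $0.00.
Line 3 (N-371, Talistan, 1,574 kg, $280,014.60):
Base rate for N-371 is 14% + $2.58/kg.
Origin Talistan qualifies under the Ulesta–Talistan agreement and N-371 is covered: preferential rate Free applies instead.
Duty = $280,014.60 × 0% = $0.00.
Total = $391,420.35 + $0.00 + $0.00 = $391,420.35.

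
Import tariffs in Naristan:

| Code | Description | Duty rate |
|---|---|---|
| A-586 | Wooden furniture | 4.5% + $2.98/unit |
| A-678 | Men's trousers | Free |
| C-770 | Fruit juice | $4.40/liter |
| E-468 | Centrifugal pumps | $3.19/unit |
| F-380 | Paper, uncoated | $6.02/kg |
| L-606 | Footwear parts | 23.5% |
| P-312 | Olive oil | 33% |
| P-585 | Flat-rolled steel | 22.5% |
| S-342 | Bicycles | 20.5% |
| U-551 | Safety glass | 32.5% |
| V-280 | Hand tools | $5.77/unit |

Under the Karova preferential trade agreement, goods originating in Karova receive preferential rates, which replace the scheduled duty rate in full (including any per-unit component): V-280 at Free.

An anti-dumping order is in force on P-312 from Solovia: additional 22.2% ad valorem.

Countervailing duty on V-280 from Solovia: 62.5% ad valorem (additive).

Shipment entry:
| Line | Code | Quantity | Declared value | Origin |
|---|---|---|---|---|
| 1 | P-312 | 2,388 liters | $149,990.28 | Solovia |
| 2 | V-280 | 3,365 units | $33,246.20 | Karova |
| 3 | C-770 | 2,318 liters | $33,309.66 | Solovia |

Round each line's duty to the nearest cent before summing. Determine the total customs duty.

Line 1 (P-312, Solovia, 2,388 liters, $149,990.28):
Base rate for P-312 is 33%.
Additional duty on P-312 from Solovia: +22.2%. Applied ad valorem rate: 33% + 22.2% = 55.2%.
Duty = $149,990.28 × 55.2% = $82,794.63.
Line 2 (V-280, Karova, 3,365 units, $33,246.20):
Base rate for V-280 is $5.77/unit.
Origin Karova qualifies under the Naristan–Karova agreement and V-280 is covered: preferential rate Free applies instead.
The additional-duty order on V-280 targets Solovia, not Karova; it does not apply.
Duty = $33,246.20 × 0% = $0.00.
Line 3 (C-770, Solovia, 2,318 liters, $33,309.66):
Base rate for C-770 is $4.40/liter.
Duty = 2,318 × $4.40 = $10,199.20.
Total = $82,794.63 + $0.00 + $10,199.20 = $92,993.83.

$92,993.83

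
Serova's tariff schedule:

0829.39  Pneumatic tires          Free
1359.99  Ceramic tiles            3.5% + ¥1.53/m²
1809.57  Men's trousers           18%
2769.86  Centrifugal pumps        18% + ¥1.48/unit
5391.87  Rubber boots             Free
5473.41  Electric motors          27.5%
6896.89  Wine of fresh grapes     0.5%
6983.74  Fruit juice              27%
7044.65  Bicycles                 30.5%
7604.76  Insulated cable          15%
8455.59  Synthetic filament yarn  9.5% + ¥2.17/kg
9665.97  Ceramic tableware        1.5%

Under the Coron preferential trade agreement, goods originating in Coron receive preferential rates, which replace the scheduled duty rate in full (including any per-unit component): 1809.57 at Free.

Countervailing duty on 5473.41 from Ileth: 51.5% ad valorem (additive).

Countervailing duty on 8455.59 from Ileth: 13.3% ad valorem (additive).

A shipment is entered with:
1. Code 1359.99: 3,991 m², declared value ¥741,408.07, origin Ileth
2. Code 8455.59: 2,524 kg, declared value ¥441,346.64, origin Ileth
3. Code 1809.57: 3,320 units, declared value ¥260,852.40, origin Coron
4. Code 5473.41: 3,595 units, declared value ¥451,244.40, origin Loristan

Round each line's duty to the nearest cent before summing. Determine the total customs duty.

Line 1 (1359.99, Ileth, 3,991 m², ¥741,408.07):
Base rate for 1359.99 is 3.5% + ¥1.53/m².
Duty = ¥741,408.07 × 3.5% + 3,991 × ¥1.53 = ¥32,055.51.
Line 2 (8455.59, Ileth, 2,524 kg, ¥441,346.64):
Base rate for 8455.59 is 9.5% + ¥2.17/kg.
Additional duty on 8455.59 from Ileth: +13.3%. Applied ad valorem rate: 9.5% + 13.3% = 22.8%.
Duty = ¥441,346.64 × 22.8% + 2,524 × ¥2.17 = ¥106,104.11.
Line 3 (1809.57, Coron, 3,320 units, ¥260,852.40):
Base rate for 1809.57 is 18%.
Origin Coron qualifies under the Serova–Coron agreement and 1809.57 is covered: preferential rate Free applies instead.
Duty = ¥260,852.40 × 0% = ¥0.00.
Line 4 (5473.41, Loristan, 3,595 units, ¥451,244.40):
Base rate for 5473.41 is 27.5%.
The additional-duty order on 5473.41 targets Ileth, not Loristan; it does not apply.
Duty = ¥451,244.40 × 27.5% = ¥124,092.21.
Total = ¥32,055.51 + ¥106,104.11 + ¥0.00 + ¥124,092.21 = ¥262,251.83.

¥262,251.83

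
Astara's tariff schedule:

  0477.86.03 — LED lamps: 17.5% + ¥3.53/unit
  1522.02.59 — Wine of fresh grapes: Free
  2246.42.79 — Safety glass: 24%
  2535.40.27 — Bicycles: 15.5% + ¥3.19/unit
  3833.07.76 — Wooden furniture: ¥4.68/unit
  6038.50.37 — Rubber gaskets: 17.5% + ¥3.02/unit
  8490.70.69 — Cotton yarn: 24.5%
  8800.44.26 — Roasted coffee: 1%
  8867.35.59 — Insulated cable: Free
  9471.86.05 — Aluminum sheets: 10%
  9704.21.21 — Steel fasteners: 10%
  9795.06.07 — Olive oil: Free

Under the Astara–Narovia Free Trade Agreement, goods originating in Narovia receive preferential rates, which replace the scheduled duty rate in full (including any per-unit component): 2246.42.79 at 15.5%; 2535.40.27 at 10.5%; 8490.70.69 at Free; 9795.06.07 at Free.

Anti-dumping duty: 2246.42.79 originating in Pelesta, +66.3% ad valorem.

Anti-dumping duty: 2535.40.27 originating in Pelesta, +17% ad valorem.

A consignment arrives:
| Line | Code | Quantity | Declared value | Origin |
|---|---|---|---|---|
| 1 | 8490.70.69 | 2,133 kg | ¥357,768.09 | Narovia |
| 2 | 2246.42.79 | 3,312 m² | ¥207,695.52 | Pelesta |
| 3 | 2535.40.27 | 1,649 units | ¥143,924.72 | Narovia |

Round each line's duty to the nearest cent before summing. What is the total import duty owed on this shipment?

Line 1 (8490.70.69, Narovia, 2,133 kg, ¥357,768.09):
Base rate for 8490.70.69 is 24.5%.
Origin Narovia qualifies under the Astara–Narovia agreement and 8490.70.69 is covered: preferential rate Free applies instead.
Duty = ¥357,768.09 × 0% = ¥0.00.
Line 2 (2246.42.79, Pelesta, 3,312 m², ¥207,695.52):
Base rate for 2246.42.79 is 24%.
2246.42.79 has an FTA preferential rate, but origin Pelesta is not Narovia; base rate stands.
Additional duty on 2246.42.79 from Pelesta: +66.3%. Applied ad valorem rate: 24% + 66.3% = 90.3%.
Duty = ¥207,695.52 × 90.3% = ¥187,549.05.
Line 3 (2535.40.27, Narovia, 1,649 units, ¥143,924.72):
Base rate for 2535.40.27 is 15.5% + ¥3.19/unit.
Origin Narovia qualifies under the Astara–Narovia agreement and 2535.40.27 is covered: preferential rate 10.5% applies instead.
The additional-duty order on 2535.40.27 targets Pelesta, not Narovia; it does not apply.
Duty = ¥143,924.72 × 10.5% = ¥15,112.10.
Total = ¥0.00 + ¥187,549.05 + ¥15,112.10 = ¥202,661.15.

¥202,661.15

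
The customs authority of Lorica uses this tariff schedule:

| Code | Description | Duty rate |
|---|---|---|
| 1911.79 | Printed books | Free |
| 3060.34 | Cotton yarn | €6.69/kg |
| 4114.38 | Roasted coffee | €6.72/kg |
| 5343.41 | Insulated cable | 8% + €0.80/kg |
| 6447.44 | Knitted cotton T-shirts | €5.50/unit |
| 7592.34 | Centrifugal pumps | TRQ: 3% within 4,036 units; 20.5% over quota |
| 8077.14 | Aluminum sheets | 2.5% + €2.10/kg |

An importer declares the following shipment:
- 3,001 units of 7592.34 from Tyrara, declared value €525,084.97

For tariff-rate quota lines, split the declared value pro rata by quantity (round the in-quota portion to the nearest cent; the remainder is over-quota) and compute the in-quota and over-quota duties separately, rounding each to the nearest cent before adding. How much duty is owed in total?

Line 1 (7592.34, Tyrara, 3,001 units, €525,084.97):
Code 7592.34 is under a tariff-rate quota (threshold 4,036 units). Quantity 3,001 units is within the quota, so the in-quota rate 3% applies to the full value.
Duty = €525,084.97 × 3% = €15,752.55.

€15,752.55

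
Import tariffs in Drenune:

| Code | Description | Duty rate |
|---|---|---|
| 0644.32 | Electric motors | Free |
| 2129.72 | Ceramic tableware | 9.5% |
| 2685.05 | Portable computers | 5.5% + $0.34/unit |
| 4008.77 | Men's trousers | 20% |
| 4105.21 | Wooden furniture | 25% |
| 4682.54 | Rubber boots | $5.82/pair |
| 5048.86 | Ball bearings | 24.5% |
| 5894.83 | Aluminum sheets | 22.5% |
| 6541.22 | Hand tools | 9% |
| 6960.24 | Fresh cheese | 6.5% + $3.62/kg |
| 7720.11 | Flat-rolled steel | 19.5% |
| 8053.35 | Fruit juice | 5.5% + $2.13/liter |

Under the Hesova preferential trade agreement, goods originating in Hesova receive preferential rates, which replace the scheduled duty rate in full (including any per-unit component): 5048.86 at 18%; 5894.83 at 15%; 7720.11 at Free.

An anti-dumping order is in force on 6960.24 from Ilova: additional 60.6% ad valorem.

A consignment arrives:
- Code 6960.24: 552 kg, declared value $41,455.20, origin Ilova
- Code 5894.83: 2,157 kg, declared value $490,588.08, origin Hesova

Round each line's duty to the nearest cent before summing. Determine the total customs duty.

Line 1 (6960.24, Ilova, 552 kg, $41,455.20):
Base rate for 6960.24 is 6.5% + $3.62/kg.
Additional duty on 6960.24 from Ilova: +60.6%. Applied ad valorem rate: 6.5% + 60.6% = 67.1%.
Duty = $41,455.20 × 67.1% + 552 × $3.62 = $29,814.68.
Line 2 (5894.83, Hesova, 2,157 kg, $490,588.08):
Base rate for 5894.83 is 22.5%.
Origin Hesova qualifies under the Drenune–Hesova agreement and 5894.83 is covered: preferential rate 15% applies instead.
Duty = $490,588.08 × 15% = $73,588.21.
Total = $29,814.68 + $73,588.21 = $103,402.89.

$103,402.89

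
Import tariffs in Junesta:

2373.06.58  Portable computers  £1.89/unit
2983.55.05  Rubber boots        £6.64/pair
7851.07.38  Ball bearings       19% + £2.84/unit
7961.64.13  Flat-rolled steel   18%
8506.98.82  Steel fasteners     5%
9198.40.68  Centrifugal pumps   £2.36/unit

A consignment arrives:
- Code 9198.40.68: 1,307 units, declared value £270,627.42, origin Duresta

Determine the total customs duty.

£3,084.52

Line 1 (9198.40.68, Duresta, 1,307 units, £270,627.42):
Base rate for 9198.40.68 is £2.36/unit.
Duty = 1,307 × £2.36 = £3,084.52.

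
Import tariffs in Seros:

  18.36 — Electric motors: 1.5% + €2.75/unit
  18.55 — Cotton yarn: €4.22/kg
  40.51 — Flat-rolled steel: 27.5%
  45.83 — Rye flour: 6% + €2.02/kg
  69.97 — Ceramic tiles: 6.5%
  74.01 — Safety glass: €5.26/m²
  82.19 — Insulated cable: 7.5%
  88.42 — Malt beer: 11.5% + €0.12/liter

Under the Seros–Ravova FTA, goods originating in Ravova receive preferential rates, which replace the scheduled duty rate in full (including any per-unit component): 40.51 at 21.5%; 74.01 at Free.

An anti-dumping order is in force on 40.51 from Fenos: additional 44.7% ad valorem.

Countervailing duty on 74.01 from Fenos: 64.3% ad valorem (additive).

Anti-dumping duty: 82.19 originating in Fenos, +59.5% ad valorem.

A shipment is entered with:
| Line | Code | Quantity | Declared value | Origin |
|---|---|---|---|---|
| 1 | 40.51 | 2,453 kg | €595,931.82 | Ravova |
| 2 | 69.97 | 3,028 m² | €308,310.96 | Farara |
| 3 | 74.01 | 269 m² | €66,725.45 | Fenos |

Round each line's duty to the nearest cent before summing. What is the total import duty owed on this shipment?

€192,484.95

Line 1 (40.51, Ravova, 2,453 kg, €595,931.82):
Base rate for 40.51 is 27.5%.
Origin Ravova qualifies under the Seros–Ravova agreement and 40.51 is covered: preferential rate 21.5% applies instead.
The additional-duty order on 40.51 targets Fenos, not Ravova; it does not apply.
Duty = €595,931.82 × 21.5% = €128,125.34.
Line 2 (69.97, Farara, 3,028 m², €308,310.96):
Base rate for 69.97 is 6.5%.
Duty = €308,310.96 × 6.5% = €20,040.21.
Line 3 (74.01, Fenos, 269 m², €66,725.45):
Base rate for 74.01 is €5.26/m².
74.01 has an FTA preferential rate, but origin Fenos is not Ravova; base rate stands.
Additional duty on 74.01 from Fenos: +64.3% ad valorem. Applied ad valorem rate = 64.3%.
Duty = €66,725.45 × 64.3% + 269 × €5.26 = €44,319.40.
Total = €128,125.34 + €20,040.21 + €44,319.40 = €192,484.95.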